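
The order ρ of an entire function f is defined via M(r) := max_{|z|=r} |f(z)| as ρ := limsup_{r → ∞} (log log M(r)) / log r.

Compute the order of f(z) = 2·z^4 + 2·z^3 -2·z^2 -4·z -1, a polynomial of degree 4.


|f(z)| ≤ Σ|c_k|·r^k = O(r^4) as r → ∞. Polynomial growth is O(e^{r^ε}) for every ε > 0 (since r^4/e^{r^ε} → 0), so ρ ≤ ε for all ε > 0, i.e. ρ = 0. Every nonconstant polynomial has order 0.
Therefore ρ = 0.

Order ρ = 0.


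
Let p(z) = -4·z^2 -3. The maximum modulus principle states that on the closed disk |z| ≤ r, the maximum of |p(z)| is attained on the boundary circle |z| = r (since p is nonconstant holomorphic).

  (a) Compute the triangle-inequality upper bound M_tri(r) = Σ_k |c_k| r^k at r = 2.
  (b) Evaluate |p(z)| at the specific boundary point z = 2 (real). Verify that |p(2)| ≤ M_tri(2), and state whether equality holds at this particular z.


Coefficients: c_0 = -3, c_1 = 0, c_2 = -4. Radius r = 2.
Part (a). Triangle bound: M_tri(r) = Σ_k |c_k| r^k
  = |-3|·2^0 + |0|·2^1 + |-4|·2^2
  = 3 + 0 + 16 = 19.
This bounds M(r) := max_{|z|=r} |p(z)| from above; equality holds iff all terms c_k z^k can be made to align in phase at a single z on |z|=r.
Part (b). At z = 2 (real, on the circle |z| = r):
  p(2) = (-3)·2^0 + (0)·2^1 + (-4)·2^2 = -19.
  |p(2)| = 19.
Since all nonzero coefficients share the same sign, |p(2)| = 19 = M_tri(2); the triangle bound is attained at z = 2, so in fact M(r) = 19.

M_tri(2) = 19; |p(2)| = 19; equality at z=2: yes.


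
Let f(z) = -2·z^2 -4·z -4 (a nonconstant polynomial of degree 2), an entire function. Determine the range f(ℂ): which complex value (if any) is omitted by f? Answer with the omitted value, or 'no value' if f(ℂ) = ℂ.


Little Picard bounds the complement of f(ℂ) to at most one point.
For every w ∈ ℂ, the equation p(z) − w = 0 is a nonconstant polynomial in z and hence has at least one root by the fundamental theorem of algebra. So p is surjective onto ℂ, omitting no value.

Omitted value: no value.


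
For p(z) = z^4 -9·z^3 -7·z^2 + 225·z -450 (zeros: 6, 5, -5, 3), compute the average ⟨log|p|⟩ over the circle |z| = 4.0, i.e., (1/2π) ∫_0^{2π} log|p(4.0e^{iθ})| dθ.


Zeros: -5, 3, 5, 6; r = 4.0.
Inside |z| < r: 3. Outside (|z| ≥ r): -5, 5, 6.
p(0) = -450, so log|p(0)| = log(450) = 6.1092.
Apply Jensen: I(r) = log|p(0)| + Σ_k log(r/|z_k|), summed over zeros inside |z| < r.
  log(r/|z_k|) for z_k = 3: log(4.0/3) = 0.2877
  Outside zeros (-5, 5, 6) contribute nothing to the Jensen sum.
Sum over inside zeros: 0.2877.
I(r) = log|p(0)| + (inside sum) = 6.1092 + 0.2877 = 6.3969.
Note: since some zeros are outside |z| ≤ r, the simplified n·log(r) form does NOT apply — only the inside zeros contribute.

I(r) ≈ 6.3969.


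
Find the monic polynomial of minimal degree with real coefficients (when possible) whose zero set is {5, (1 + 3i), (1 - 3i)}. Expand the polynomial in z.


The polynomial is p(z) = ∏_{α ∈ S} (z − α), where S = {5, (1 + 3i), (1 - 3i)}.
Expanding the product yields: p(z) = z^3 -7·z^2 + 20·z -50.
Note conjugate pairs combine to real quadratics: (z − (1+3i))(z − (1−3i)) = z² − 2z + 10.
The resulting polynomial has degree 3 and real coefficients as required.

p(z) = z^3 -7·z^2 + 20·z -50.


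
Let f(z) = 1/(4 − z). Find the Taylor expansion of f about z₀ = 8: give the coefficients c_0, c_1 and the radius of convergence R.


Let w = z − z₀, so z = z₀ + w.
Then 4 − z = 4 − (z₀ + w) = (4 − z₀) − w = -4 − w.
f(z) = 1/(-4 − w) = (1/(-4)) · 1/(1 − w/(-4)) = Σ_{n≥0} w^n / (-4)^(n+1).
So c_n = 1/(-4)^(n+1):
  c_0 = 1/(-4)^1 = -1/4.
  c_1 = 1/(-4)^2 = 1/16.
The series is valid for |w/d| < 1, i.e. |z − z₀| < |d|.
Radius of convergence: R = |4 − z₀| = |-4| = 4 (distance from z₀ to the singularity z = 4).

c_0 = -1/4, c_1 = 1/16; R = 4.


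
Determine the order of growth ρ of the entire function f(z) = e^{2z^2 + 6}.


|e^{2z^2 + 6}| = e^{Re(2·z^2) + 6} ≤ e^{2|z|^2 + 6} = e^{2r^2 + 6} on |z| = r, so ρ ≤ 2. Choosing z on |z|=r so that 2·z^2 is real positive (always possible by picking arg z appropriately) gives |f(z)| = e^{2r^2 + 6}, matching the bound. The additive constant 6 does not affect log log M(r) ~ 2·log r. Hence ρ = 2.
Therefore ρ = 2.

Order ρ = 2.


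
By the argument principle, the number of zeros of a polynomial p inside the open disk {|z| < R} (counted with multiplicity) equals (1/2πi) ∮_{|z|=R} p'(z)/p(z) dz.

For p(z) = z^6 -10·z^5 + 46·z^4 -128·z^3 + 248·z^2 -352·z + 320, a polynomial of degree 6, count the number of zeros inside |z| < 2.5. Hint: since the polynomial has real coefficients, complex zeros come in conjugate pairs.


The zeros of p are: (3 + 1i), (3 - 1i), (0 + 2i), (0 - 2i), (2 + 2i), (2 - 2i).
Their magnitudes are: 3.162, 3.162, 2, 2, 2.828, 2.828.
Zeros with |z| < R = 2.5: (0 + 2i), (0 - 2i).
Count = 2.
By the argument principle, (1/2πi) ∮_{|z|=R} p'(z)/p(z) dz equals exactly this count.

Number of zeros inside |z| < 2.5: 2.


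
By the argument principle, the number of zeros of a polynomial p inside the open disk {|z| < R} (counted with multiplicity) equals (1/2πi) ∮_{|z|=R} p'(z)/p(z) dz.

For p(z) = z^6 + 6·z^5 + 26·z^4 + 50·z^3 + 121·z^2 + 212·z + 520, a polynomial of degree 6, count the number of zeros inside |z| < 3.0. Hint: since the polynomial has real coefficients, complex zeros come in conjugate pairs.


The zeros of p are: (-2 + 2i), (-2 - 2i), (-2 + 3i), (-2 - 3i), (1 + 2i), (1 - 2i).
Their magnitudes are: 2.828, 2.828, 3.606, 3.606, 2.236, 2.236.
Zeros with |z| < R = 3.0: (-2 + 2i), (-2 - 2i), (1 + 2i), (1 - 2i).
Count = 4.
By the argument principle, (1/2πi) ∮_{|z|=R} p'(z)/p(z) dz equals exactly this count.

Number of zeros inside |z| < 3.0: 4.


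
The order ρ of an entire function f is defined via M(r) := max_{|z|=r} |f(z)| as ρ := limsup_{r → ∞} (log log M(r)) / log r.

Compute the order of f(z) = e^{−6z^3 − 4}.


|e^{−6z^3 − 4}| = e^{Re(-6·z^3) + -4} ≤ e^{6|z|^3 + -4} = e^{6r^3 + -4} on |z| = r, so ρ ≤ 3. Choosing z on |z|=r so that -6·z^3 is real positive (always possible by picking arg z appropriately) gives |f(z)| = e^{6r^3 + -4}, matching the bound. The additive constant -4 does not affect log log M(r) ~ 3·log r. Hence ρ = 3.
Therefore ρ = 3.

Order ρ = 3.


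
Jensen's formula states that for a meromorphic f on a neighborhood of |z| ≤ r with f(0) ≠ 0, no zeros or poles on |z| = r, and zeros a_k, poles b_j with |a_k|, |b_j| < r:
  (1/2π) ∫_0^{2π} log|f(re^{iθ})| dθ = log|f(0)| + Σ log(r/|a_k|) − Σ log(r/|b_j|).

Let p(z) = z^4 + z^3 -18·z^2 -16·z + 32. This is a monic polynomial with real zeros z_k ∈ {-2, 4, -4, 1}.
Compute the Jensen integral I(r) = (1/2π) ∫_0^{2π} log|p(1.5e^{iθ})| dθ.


Zeros: -4, -2, 1, 4; r = 1.5.
Inside |z| < r: 1. Outside (|z| ≥ r): -4, -2, 4.
p(0) = 32, so log|p(0)| = log(32) = 3.4657.
Apply Jensen: I(r) = log|p(0)| + Σ_k log(r/|z_k|), summed over zeros inside |z| < r.
  log(r/|z_k|) for z_k = 1: log(1.5/1) = 0.4055
  Outside zeros (-4, -2, 4) contribute nothing to the Jensen sum.
Sum over inside zeros: 0.4055.
I(r) = log|p(0)| + (inside sum) = 3.4657 + 0.4055 = 3.8712.
Note: since some zeros are outside |z| ≤ r, the simplified n·log(r) form does NOT apply — only the inside zeros contribute.

I(r) ≈ 3.8712.


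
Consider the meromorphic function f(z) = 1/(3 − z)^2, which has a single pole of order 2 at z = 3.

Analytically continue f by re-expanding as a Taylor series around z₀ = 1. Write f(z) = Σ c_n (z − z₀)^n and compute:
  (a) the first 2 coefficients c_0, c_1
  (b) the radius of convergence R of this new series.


Let w = z − z₀, so z = z₀ + w.
Then 3 − z = 3 − (z₀ + w) = (3 − z₀) − w = 2 − w.
f(z) = 1/(2 − w)^2 = (1/(2)^2) · (1 − w/(2))^{−2}.
By the binomial series (1−u)^{−2} = Σ_{n≥0} C(n+1, 1) u^n for |u|<1, with u = w/(2):
  c_n = C(n+1, 1) / (2)^(n+2).
  c_0 = 1/(2)^2 = 1/4.
  c_1 = 2/(2)^3 = 1/4.
The series is valid for |w/d| < 1, i.e. |z − z₀| < |d|.
Radius of convergence: R = |3 − z₀| = |2| = 2 (distance from z₀ to the singularity z = 3).

c_0 = 1/4, c_1 = 1/4; R = 2.


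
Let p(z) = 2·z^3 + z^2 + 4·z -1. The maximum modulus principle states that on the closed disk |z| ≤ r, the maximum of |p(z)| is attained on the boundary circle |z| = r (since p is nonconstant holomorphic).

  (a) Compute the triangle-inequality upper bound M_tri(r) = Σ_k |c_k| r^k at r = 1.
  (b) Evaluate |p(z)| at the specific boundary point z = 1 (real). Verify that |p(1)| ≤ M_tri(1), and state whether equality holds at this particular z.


Coefficients: c_0 = -1, c_1 = 4, c_2 = 1, c_3 = 2. Radius r = 1.
Part (a). Triangle bound: M_tri(r) = Σ_k |c_k| r^k
  = |-1|·1^0 + |4|·1^1 + |1|·1^2 + |2|·1^3
  = 1 + 4 + 1 + 2 = 8.
This bounds M(r) := max_{|z|=r} |p(z)| from above; equality holds iff all terms c_k z^k can be made to align in phase at a single z on |z|=r.
Part (b). At z = 1 (real, on the circle |z| = r):
  p(1) = (-1)·1^0 + (4)·1^1 + (1)·1^2 + (2)·1^3 = 6.
  |p(1)| = 6.
Check: |p(1)| = 6 ≤ 8 = M_tri(1). ✓ Equality does not hold at z = 1 (the coefficients have mixed signs, so the terms do not all align in phase there).

M_tri(1) = 8; |p(1)| = 6; equality at z=1: no.


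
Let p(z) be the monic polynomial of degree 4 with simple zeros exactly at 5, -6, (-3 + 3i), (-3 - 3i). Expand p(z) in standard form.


The polynomial is p(z) = ∏_{α ∈ S} (z − α), where S = {5, -6, (-3 + 3i), (-3 - 3i)}.
Expanding the product yields: p(z) = z^4 + 7·z^3 -6·z^2 -162·z -540.
Note conjugate pairs combine to real quadratics: (z − (-3+3i))(z − (-3−3i)) = z² + 6z + 18.
The resulting polynomial has degree 4 and real coefficients as required.

p(z) = z^4 + 7·z^3 -6·z^2 -162·z -540.


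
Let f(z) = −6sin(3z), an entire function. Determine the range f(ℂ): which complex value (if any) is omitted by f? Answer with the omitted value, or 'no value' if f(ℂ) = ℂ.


Little Picard bounds the complement of f(ℂ) to at most one point.
sin is entire and surjective onto ℂ: for every w ∈ ℂ, sin(ζ) = w has a solution ζ ∈ ℂ (e.g., via the complex inverse arcsin). With ζ = 3z this gives z = ζ/(3). Then -6·sin(3z) takes every value in -6·ℂ = ℂ, and adding 0 is a bijection of ℂ. So f is surjective and omits no value. (Note: only on the real line is sin bounded by [−1, 1].)

Omitted value: no value.


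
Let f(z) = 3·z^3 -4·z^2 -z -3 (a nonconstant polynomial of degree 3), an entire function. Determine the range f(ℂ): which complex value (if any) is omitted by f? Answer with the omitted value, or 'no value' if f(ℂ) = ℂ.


Little Picard bounds the complement of f(ℂ) to at most one point.
For every w ∈ ℂ, the equation p(z) − w = 0 is a nonconstant polynomial in z and hence has at least one root by the fundamental theorem of algebra. So p is surjective onto ℂ, omitting no value.

Omitted value: no value.


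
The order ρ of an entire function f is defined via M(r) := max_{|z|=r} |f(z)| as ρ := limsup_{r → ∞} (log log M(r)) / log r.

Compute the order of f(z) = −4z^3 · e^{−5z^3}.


M(r) = max_{|z|=r} |-4|·|z|^3·|e^{−5z^3}| = 4·r^3 · e^{5r^3} (the factors attain their maxima compatibly on |z|=r). Then log M(r) = log 4 + 3·log r + 5r^3, dominated by the last term, so log log M(r) ~ 3·log r. The polynomial factor -4z^3 contributes only a log r term and does not affect the order. ρ = 3.
Therefore ρ = 3.

Order ρ = 3.


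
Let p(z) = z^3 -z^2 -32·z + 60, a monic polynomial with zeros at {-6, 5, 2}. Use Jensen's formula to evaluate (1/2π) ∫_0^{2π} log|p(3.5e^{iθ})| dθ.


Zeros: -6, 2, 5; r = 3.5.
Inside |z| < r: 2. Outside (|z| ≥ r): -6, 5.
p(0) = 60, so log|p(0)| = log(60) = 4.0943.
Apply Jensen: I(r) = log|p(0)| + Σ_k log(r/|z_k|), summed over zeros inside |z| < r.
  log(r/|z_k|) for z_k = 2: log(3.5/2) = 0.5596
  Outside zeros (-6, 5) contribute nothing to the Jensen sum.
Sum over inside zeros: 0.5596.
I(r) = log|p(0)| + (inside sum) = 4.0943 + 0.5596 = 4.6540.
Note: since some zeros are outside |z| ≤ r, the simplified n·log(r) form does NOT apply — only the inside zeros contribute.

I(r) ≈ 4.6540.


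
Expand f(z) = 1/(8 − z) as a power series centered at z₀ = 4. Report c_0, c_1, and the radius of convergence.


Let w = z − z₀, so z = z₀ + w.
Then 8 − z = 8 − (z₀ + w) = (8 − z₀) − w = 4 − w.
f(z) = 1/(4 − w) = (1/(4)) · 1/(1 − w/(4)) = Σ_{n≥0} w^n / (4)^(n+1).
So c_n = 1/(4)^(n+1):
  c_0 = 1/(4)^1 = 1/4.
  c_1 = 1/(4)^2 = 1/16.
The series is valid for |w/d| < 1, i.e. |z − z₀| < |d|.
Radius of convergence: R = |8 − z₀| = |4| = 4 (distance from z₀ to the singularity z = 8).

c_0 = 1/4, c_1 = 1/16; R = 4.


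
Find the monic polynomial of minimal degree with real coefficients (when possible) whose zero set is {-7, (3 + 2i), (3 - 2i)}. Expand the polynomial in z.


The polynomial is p(z) = ∏_{α ∈ S} (z − α), where S = {-7, (3 + 2i), (3 - 2i)}.
Expanding the product yields: p(z) = z^3 + z^2 -29·z + 91.
Note conjugate pairs combine to real quadratics: (z − (3+2i))(z − (3−2i)) = z² − 6z + 13.
The resulting polynomial has degree 3 and real coefficients as required.

p(z) = z^3 + z^2 -29·z + 91.


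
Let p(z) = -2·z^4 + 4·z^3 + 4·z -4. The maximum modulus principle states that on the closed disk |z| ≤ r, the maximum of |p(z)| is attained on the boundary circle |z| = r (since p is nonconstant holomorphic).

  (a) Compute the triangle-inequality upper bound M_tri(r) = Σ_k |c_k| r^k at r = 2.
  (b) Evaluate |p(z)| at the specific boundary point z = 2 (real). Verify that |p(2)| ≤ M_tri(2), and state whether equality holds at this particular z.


Coefficients: c_0 = -4, c_1 = 4, c_2 = 0, c_3 = 4, c_4 = -2. Radius r = 2.
Part (a). Triangle bound: M_tri(r) = Σ_k |c_k| r^k
  = |-4|·2^0 + |4|·2^1 + |0|·2^2 + |4|·2^3 + |-2|·2^4
  = 4 + 8 + 0 + 32 + 32 = 76.
This bounds M(r) := max_{|z|=r} |p(z)| from above; equality holds iff all terms c_k z^k can be made to align in phase at a single z on |z|=r.
Part (b). At z = 2 (real, on the circle |z| = r):
  p(2) = (-4)·2^0 + (4)·2^1 + (0)·2^2 + (4)·2^3 + (-2)·2^4 = 4.
  |p(2)| = 4.
Check: |p(2)| = 4 ≤ 76 = M_tri(2). ✓ Equality does not hold at z = 2 (the coefficients have mixed signs, so the terms do not all align in phase there).

M_tri(2) = 76; |p(2)| = 4; equality at z=2: no.


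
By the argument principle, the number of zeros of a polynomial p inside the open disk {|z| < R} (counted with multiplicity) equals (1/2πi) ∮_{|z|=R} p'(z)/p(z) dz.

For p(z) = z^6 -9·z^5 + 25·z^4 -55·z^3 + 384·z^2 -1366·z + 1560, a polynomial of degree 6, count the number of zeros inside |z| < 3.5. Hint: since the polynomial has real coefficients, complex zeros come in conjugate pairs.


The zeros of p are: 3, (-2 + 3i), (-2 - 3i), 4, (3 + 1i), (3 - 1i).
Their magnitudes are: 3, 3.606, 3.606, 4, 3.162, 3.162.
Zeros with |z| < R = 3.5: 3, (3 + 1i), (3 - 1i).
Count = 3.
By the argument principle, (1/2πi) ∮_{|z|=R} p'(z)/p(z) dz equals exactly this count.

Number of zeros inside |z| < 3.5: 3.


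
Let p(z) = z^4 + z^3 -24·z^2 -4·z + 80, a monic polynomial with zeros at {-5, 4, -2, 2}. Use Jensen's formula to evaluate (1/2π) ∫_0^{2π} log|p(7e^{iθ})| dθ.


Zeros: -5, -2, 2, 4; r = 7.
Inside |z| < r: -5, -2, 2, 4. Outside (|z| ≥ r): ∅.
p(0) = 80, so log|p(0)| = log(80) = 4.3820.
Apply Jensen: I(r) = log|p(0)| + Σ_k log(r/|z_k|), summed over zeros inside |z| < r.
  log(r/|z_k|) for z_k = -5: log(7/5) = 0.3365
  log(r/|z_k|) for z_k = 4: log(7/4) = 0.5596
  log(r/|z_k|) for z_k = -2: log(7/2) = 1.2528
  log(r/|z_k|) for z_k = 2: log(7/2) = 1.2528
Sum over inside zeros: 3.4016.
I(r) = log|p(0)| + (inside sum) = 4.3820 + 3.4016 = 7.7836.
Closed form (all zeros inside, monic): I(r) = n·log(r) = 4·log(7) = 7.7836. ✓

I(r) ≈ 7.7836.


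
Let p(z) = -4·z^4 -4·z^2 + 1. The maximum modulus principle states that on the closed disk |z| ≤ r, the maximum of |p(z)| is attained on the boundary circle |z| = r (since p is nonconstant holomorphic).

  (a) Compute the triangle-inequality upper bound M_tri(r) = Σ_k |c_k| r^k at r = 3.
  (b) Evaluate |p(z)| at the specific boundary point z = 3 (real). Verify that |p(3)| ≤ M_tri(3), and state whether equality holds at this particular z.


Coefficients: c_0 = 1, c_1 = 0, c_2 = -4, c_3 = 0, c_4 = -4. Radius r = 3.
Part (a). Triangle bound: M_tri(r) = Σ_k |c_k| r^k
  = |1|·3^0 + |0|·3^1 + |-4|·3^2 + |0|·3^3 + |-4|·3^4
  = 1 + 0 + 36 + 0 + 324 = 361.
This bounds M(r) := max_{|z|=r} |p(z)| from above; equality holds iff all terms c_k z^k can be made to align in phase at a single z on |z|=r.
Part (b). At z = 3 (real, on the circle |z| = r):
  p(3) = (1)·3^0 + (0)·3^1 + (-4)·3^2 + (0)·3^3 + (-4)·3^4 = -359.
  |p(3)| = 359.
Check: |p(3)| = 359 ≤ 361 = M_tri(3). ✓ Equality does not hold at z = 3 (the coefficients have mixed signs, so the terms do not all align in phase there).

M_tri(3) = 361; |p(3)| = 359; equality at z=3: no.


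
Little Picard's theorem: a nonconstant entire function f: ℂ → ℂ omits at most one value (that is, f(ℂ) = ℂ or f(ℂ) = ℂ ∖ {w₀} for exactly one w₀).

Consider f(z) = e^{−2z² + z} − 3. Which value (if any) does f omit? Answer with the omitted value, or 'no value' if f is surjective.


Little Picard bounds the complement of f(ℂ) to at most one point.
The exponent g(z) = −2z² + z is a nonconstant polynomial, hence surjective onto ℂ. So e^{g(z)} takes every value in {e^w : w ∈ ℂ} = ℂ ∖ {0}. Adding -3 shifts the range to ℂ ∖ {-3}. f omits exactly -3.

Omitted value: -3.


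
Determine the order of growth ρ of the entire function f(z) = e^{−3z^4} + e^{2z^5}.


Each summand is entire of order 4 and 5 respectively (as in the single-exponential case). The order of a sum is at most the max of the orders, so ρ ≤ 5. For the lower bound: on |z|=r choose arg z so that 2z^5 is real positive; then |e^{2z^5}| = e^{2r^5} while |e^{-3z^4}| ≤ e^{3r^4} = o(e^{2r^5}). So |f| ≥ e^{2r^5}(1 − o(1)) and ρ ≥ 5. Hence ρ = max(4, 5) = 5.
Therefore ρ = 5.

Order ρ = 5.


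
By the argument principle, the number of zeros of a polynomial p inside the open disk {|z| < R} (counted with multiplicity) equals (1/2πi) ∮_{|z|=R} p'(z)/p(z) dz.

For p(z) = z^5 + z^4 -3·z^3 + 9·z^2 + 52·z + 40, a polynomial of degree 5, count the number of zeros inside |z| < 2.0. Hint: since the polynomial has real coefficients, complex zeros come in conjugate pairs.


The zeros of p are: (2 + 2i), (2 - 2i), -1, (-2 + 1i), (-2 - 1i).
Their magnitudes are: 2.828, 2.828, 1, 2.236, 2.236.
Zeros with |z| < R = 2.0: -1.
Count = 1.
By the argument principle, (1/2πi) ∮_{|z|=R} p'(z)/p(z) dz equals exactly this count.

Number of zeros inside |z| < 2.0: 1.


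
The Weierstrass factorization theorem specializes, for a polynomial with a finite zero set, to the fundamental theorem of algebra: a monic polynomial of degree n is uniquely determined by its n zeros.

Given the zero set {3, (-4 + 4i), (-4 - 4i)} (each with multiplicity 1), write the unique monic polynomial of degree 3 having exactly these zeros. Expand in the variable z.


The polynomial is p(z) = ∏_{α ∈ S} (z − α), where S = {3, (-4 + 4i), (-4 - 4i)}.
Expanding the product yields: p(z) = z^3 + 5·z^2 + 8·z -96.
Note conjugate pairs combine to real quadratics: (z − (-4+4i))(z − (-4−4i)) = z² + 8z + 32.
The resulting polynomial has degree 3 and real coefficients as required.

p(z) = z^3 + 5·z^2 + 8·z -96.


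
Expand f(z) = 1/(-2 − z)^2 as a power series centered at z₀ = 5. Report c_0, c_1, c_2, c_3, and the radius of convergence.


Let w = z − z₀, so z = z₀ + w.
Then -2 − z = -2 − (z₀ + w) = (-2 − z₀) − w = -7 − w.
f(z) = 1/(-7 − w)^2 = (1/(-7)^2) · (1 − w/(-7))^{−2}.
By the binomial series (1−u)^{−2} = Σ_{n≥0} C(n+1, 1) u^n for |u|<1, with u = w/(-7):
  c_n = C(n+1, 1) / (-7)^(n+2).
  c_0 = 1/(-7)^2 = 1/49.
  c_1 = 2/(-7)^3 = -2/343.
  c_2 = 3/(-7)^4 = 3/2401.
  c_3 = 4/(-7)^5 = -4/16807.
The series is valid for |w/d| < 1, i.e. |z − z₀| < |d|.
Radius of convergence: R = |-2 − z₀| = |-7| = 7 (distance from z₀ to the singularity z = -2).

c_0 = 1/49, c_1 = -2/343, c_2 = 3/2401, c_3 = -4/16807; R = 7.


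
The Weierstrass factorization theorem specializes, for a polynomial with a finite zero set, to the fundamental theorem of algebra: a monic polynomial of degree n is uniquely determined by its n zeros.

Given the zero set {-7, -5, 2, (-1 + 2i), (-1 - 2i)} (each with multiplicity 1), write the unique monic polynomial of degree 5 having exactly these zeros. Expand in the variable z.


The polynomial is p(z) = ∏_{α ∈ S} (z − α), where S = {-7, -5, 2, (-1 + 2i), (-1 - 2i)}.
Expanding the product yields: p(z) = z^5 + 12·z^4 + 36·z^3 + 2·z^2 -85·z -350.
Note conjugate pairs combine to real quadratics: (z − (-1+2i))(z − (-1−2i)) = z² + 2z + 5.
The resulting polynomial has degree 5 and real coefficients as required.

p(z) = z^5 + 12·z^4 + 36·z^3 + 2·z^2 -85·z -350.


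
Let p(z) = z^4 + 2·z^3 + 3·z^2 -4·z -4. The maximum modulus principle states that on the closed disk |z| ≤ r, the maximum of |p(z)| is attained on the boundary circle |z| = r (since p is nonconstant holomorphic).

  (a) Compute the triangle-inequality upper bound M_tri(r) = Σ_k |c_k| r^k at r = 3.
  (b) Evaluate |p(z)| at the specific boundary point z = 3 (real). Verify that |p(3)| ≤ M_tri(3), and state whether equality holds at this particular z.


Coefficients: c_0 = -4, c_1 = -4, c_2 = 3, c_3 = 2, c_4 = 1. Radius r = 3.
Part (a). Triangle bound: M_tri(r) = Σ_k |c_k| r^k
  = |-4|·3^0 + |-4|·3^1 + |3|·3^2 + |2|·3^3 + |1|·3^4
  = 4 + 12 + 27 + 54 + 81 = 178.
This bounds M(r) := max_{|z|=r} |p(z)| from above; equality holds iff all terms c_k z^k can be made to align in phase at a single z on |z|=r.
Part (b). At z = 3 (real, on the circle |z| = r):
  p(3) = (-4)·3^0 + (-4)·3^1 + (3)·3^2 + (2)·3^3 + (1)·3^4 = 146.
  |p(3)| = 146.
Check: |p(3)| = 146 ≤ 178 = M_tri(3). ✓ Equality does not hold at z = 3 (the coefficients have mixed signs, so the terms do not all align in phase there).

M_tri(3) = 178; |p(3)| = 146; equality at z=3: no.


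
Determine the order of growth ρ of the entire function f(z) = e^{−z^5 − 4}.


|e^{−z^5 − 4}| = e^{Re(-1·z^5) + -4} ≤ e^{1|z|^5 + -4} = e^{1r^5 + -4} on |z| = r, so ρ ≤ 5. Choosing z on |z|=r so that -1·z^5 is real positive (always possible by picking arg z appropriately) gives |f(z)| = e^{1r^5 + -4}, matching the bound. The additive constant -4 does not affect log log M(r) ~ 5·log r. Hence ρ = 5.
Therefore ρ = 5.

Order ρ = 5.


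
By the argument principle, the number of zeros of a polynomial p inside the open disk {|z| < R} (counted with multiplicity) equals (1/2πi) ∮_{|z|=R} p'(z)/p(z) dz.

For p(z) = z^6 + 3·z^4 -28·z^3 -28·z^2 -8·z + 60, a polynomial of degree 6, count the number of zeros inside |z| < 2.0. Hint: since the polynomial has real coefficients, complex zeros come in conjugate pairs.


The zeros of p are: (-1 + 1i), (-1 - 1i), (-1 + 3i), (-1 - 3i), 1, 3.
Their magnitudes are: 1.414, 1.414, 3.162, 3.162, 1, 3.
Zeros with |z| < R = 2.0: (-1 + 1i), (-1 - 1i), 1.
Count = 3.
By the argument principle, (1/2πi) ∮_{|z|=R} p'(z)/p(z) dz equals exactly this count.

Number of zeros inside |z| < 2.0: 3.


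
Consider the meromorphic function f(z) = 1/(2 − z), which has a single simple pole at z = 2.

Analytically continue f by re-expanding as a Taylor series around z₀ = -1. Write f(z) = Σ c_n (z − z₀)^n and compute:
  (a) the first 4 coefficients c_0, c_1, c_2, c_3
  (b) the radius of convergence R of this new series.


Let w = z − z₀, so z = z₀ + w.
Then 2 − z = 2 − (z₀ + w) = (2 − z₀) − w = 3 − w.
f(z) = 1/(3 − w) = (1/(3)) · 1/(1 − w/(3)) = Σ_{n≥0} w^n / (3)^(n+1).
So c_n = 1/(3)^(n+1):
  c_0 = 1/(3)^1 = 1/3.
  c_1 = 1/(3)^2 = 1/9.
  c_2 = 1/(3)^3 = 1/27.
  c_3 = 1/(3)^4 = 1/81.
The series is valid for |w/d| < 1, i.e. |z − z₀| < |d|.
Radius of convergence: R = |2 − z₀| = |3| = 3 (distance from z₀ to the singularity z = 2).

c_0 = 1/3, c_1 = 1/9, c_2 = 1/27, c_3 = 1/81; R = 3.


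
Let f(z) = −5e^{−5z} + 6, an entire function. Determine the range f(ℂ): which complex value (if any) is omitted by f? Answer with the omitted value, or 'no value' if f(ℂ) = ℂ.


Little Picard bounds the complement of f(ℂ) to at most one point.
e^{−5z} is never zero on ℂ, so -5·e^{−5z} takes every value in ℂ ∖ {0}. Adding 6 shifts the range to ℂ ∖ {6}. Thus f omits exactly the value 6.

Omitted value: 6.


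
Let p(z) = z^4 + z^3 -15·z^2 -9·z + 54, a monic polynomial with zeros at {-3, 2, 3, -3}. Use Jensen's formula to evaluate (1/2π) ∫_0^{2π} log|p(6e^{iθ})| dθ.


Zeros: -3, -3, 2, 3; r = 6.
Inside |z| < r: -3, -3, 2, 3. Outside (|z| ≥ r): ∅.
p(0) = 54, so log|p(0)| = log(54) = 3.9890.
Apply Jensen: I(r) = log|p(0)| + Σ_k log(r/|z_k|), summed over zeros inside |z| < r.
  log(r/|z_k|) for z_k = -3: log(6/3) = 0.6931
  log(r/|z_k|) for z_k = 2: log(6/2) = 1.0986
  log(r/|z_k|) for z_k = 3: log(6/3) = 0.6931
  log(r/|z_k|) for z_k = -3: log(6/3) = 0.6931
Sum over inside zeros: 3.1781.
I(r) = log|p(0)| + (inside sum) = 3.9890 + 3.1781 = 7.1670.
Closed form (all zeros inside, monic): I(r) = n·log(r) = 4·log(6) = 7.1670. ✓

I(r) ≈ 7.1670.


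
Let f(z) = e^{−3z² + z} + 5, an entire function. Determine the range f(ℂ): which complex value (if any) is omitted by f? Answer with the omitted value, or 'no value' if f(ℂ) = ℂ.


Little Picard bounds the complement of f(ℂ) to at most one point.
The exponent g(z) = −3z² + z is a nonconstant polynomial, hence surjective onto ℂ. So e^{g(z)} takes every value in {e^w : w ∈ ℂ} = ℂ ∖ {0}. Adding 5 shifts the range to ℂ ∖ {5}. f omits exactly 5.

Omitted value: 5.


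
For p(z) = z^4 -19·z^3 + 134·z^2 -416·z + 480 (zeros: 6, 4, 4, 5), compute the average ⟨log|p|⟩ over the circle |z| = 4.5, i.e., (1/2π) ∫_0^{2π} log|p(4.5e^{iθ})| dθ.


Zeros: 4, 4, 5, 6; r = 4.5.
Inside |z| < r: 4, 4. Outside (|z| ≥ r): 5, 6.
p(0) = 480, so log|p(0)| = log(480) = 6.1738.
Apply Jensen: I(r) = log|p(0)| + Σ_k log(r/|z_k|), summed over zeros inside |z| < r.
  log(r/|z_k|) for z_k = 4: log(4.5/4) = 0.1178
  log(r/|z_k|) for z_k = 4: log(4.5/4) = 0.1178
  Outside zeros (5, 6) contribute nothing to the Jensen sum.
Sum over inside zeros: 0.2356.
I(r) = log|p(0)| + (inside sum) = 6.1738 + 0.2356 = 6.4094.
Note: since some zeros are outside |z| ≤ r, the simplified n·log(r) form does NOT apply — only the inside zeros contribute.

I(r) ≈ 6.4094.


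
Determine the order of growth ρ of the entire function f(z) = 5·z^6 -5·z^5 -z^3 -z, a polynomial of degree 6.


|f(z)| ≤ Σ|c_k|·r^k = O(r^6) as r → ∞. Polynomial growth is O(e^{r^ε}) for every ε > 0 (since r^6/e^{r^ε} → 0), so ρ ≤ ε for all ε > 0, i.e. ρ = 0. Every nonconstant polynomial has order 0.
Therefore ρ = 0.

Order ρ = 0.


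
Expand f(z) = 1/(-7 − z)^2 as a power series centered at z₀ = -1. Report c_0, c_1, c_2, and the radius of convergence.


Let w = z − z₀, so z = z₀ + w.
Then -7 − z = -7 − (z₀ + w) = (-7 − z₀) − w = -6 − w.
f(z) = 1/(-6 − w)^2 = (1/(-6)^2) · (1 − w/(-6))^{−2}.
By the binomial series (1−u)^{−2} = Σ_{n≥0} C(n+1, 1) u^n for |u|<1, with u = w/(-6):
  c_n = C(n+1, 1) / (-6)^(n+2).
  c_0 = 1/(-6)^2 = 1/36.
  c_1 = 2/(-6)^3 = -1/108.
  c_2 = 3/(-6)^4 = 1/432.
The series is valid for |w/d| < 1, i.e. |z − z₀| < |d|.
Radius of convergence: R = |-7 − z₀| = |-6| = 6 (distance from z₀ to the singularity z = -7).

c_0 = 1/36, c_1 = -1/108, c_2 = 1/432; R = 6.


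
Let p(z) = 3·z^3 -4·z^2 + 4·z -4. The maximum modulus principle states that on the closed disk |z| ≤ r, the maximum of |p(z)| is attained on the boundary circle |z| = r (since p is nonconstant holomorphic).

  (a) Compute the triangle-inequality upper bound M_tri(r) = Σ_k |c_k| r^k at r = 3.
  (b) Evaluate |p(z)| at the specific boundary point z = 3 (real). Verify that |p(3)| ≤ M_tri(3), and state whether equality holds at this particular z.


Coefficients: c_0 = -4, c_1 = 4, c_2 = -4, c_3 = 3. Radius r = 3.
Part (a). Triangle bound: M_tri(r) = Σ_k |c_k| r^k
  = |-4|·3^0 + |4|·3^1 + |-4|·3^2 + |3|·3^3
  = 4 + 12 + 36 + 81 = 133.
This bounds M(r) := max_{|z|=r} |p(z)| from above; equality holds iff all terms c_k z^k can be made to align in phase at a single z on |z|=r.
Part (b). At z = 3 (real, on the circle |z| = r):
  p(3) = (-4)·3^0 + (4)·3^1 + (-4)·3^2 + (3)·3^3 = 53.
  |p(3)| = 53.
Check: |p(3)| = 53 ≤ 133 = M_tri(3). ✓ Equality does not hold at z = 3 (the coefficients have mixed signs, so the terms do not all align in phase there).

M_tri(3) = 133; |p(3)| = 53; equality at z=3: no.


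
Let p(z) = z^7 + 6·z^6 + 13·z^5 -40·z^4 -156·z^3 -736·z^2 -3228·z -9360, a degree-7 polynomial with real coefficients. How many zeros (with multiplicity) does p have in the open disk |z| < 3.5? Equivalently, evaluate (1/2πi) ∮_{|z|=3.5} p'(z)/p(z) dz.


The zeros of p are: (-3 + 3i), (-3 - 3i), (1 + 3i), (1 - 3i), (-3 + 2i), (-3 - 2i), 4.
Their magnitudes are: 4.243, 4.243, 3.162, 3.162, 3.606, 3.606, 4.
Zeros with |z| < R = 3.5: (1 + 3i), (1 - 3i).
Count = 2.
By the argument principle, (1/2πi) ∮_{|z|=R} p'(z)/p(z) dz equals exactly this count.

Number of zeros inside |z| < 3.5: 2.


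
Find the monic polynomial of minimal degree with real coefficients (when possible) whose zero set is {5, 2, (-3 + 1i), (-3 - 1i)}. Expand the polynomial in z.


The polynomial is p(z) = ∏_{α ∈ S} (z − α), where S = {5, 2, (-3 + 1i), (-3 - 1i)}.
Expanding the product yields: p(z) = z^4 -z^3 -22·z^2 -10·z + 100.
Note conjugate pairs combine to real quadratics: (z − (-3+1i))(z − (-3−1i)) = z² + 6z + 10.
The resulting polynomial has degree 4 and real coefficients as required.

p(z) = z^4 -z^3 -22·z^2 -10·z + 100.


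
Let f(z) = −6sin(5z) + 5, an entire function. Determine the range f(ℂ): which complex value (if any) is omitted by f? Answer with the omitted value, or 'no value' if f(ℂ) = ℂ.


Little Picard bounds the complement of f(ℂ) to at most one point.
sin is entire and surjective onto ℂ: for every w ∈ ℂ, sin(ζ) = w has a solution ζ ∈ ℂ (e.g., via the complex inverse arcsin). With ζ = 5z this gives z = ζ/(5). Then -6·sin(5z) takes every value in -6·ℂ = ℂ, and adding 5 is a bijection of ℂ. So f is surjective and omits no value. (Note: only on the real line is sin bounded by [−1, 1].)

Omitted value: no value.


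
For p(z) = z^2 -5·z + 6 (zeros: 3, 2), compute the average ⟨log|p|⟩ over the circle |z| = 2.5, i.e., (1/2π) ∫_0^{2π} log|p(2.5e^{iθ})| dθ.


Zeros: 2, 3; r = 2.5.
Inside |z| < r: 2. Outside (|z| ≥ r): 3.
p(0) = 6, so log|p(0)| = log(6) = 1.7918.
Apply Jensen: I(r) = log|p(0)| + Σ_k log(r/|z_k|), summed over zeros inside |z| < r.
  log(r/|z_k|) for z_k = 2: log(2.5/2) = 0.2231
  Outside zeros (3) contribute nothing to the Jensen sum.
Sum over inside zeros: 0.2231.
I(r) = log|p(0)| + (inside sum) = 1.7918 + 0.2231 = 2.0149.
Note: since some zeros are outside |z| ≤ r, the simplified n·log(r) form does NOT apply — only the inside zeros contribute.

I(r) ≈ 2.0149.


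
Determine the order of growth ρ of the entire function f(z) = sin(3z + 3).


sin(w) is a linear combination of e^{iw} and e^{−iw} (or e^w, e^{−w} in the hyperbolic case), so |sin(w)| ≤ e^{|w|}. With w = 3z + 3, |w| ≤ 3|z| + 3 = 3r + 3 on |z| = r, giving M(r) ≤ e^{3r + 3}, so ρ ≤ 1. On a suitable ray (z = it for sin/cos; z = t for sinh/cosh, t real → ∞), |sin(3z + 3)| grows like e^{3|t|}/2, so ρ ≥ 1. Hence ρ = 1.
Therefore ρ = 1.

Order ρ = 1.


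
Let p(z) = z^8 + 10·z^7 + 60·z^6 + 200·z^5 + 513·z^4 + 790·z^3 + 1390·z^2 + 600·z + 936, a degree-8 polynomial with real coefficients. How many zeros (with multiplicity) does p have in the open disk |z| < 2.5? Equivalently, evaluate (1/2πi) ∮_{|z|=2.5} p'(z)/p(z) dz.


The zeros of p are: (-2 + 3i), (-2 - 3i), (0 + 2i), (0 - 2i), (-3 + 3i), (-3 - 3i), (0 + 1i), (0 - 1i).
Their magnitudes are: 3.606, 3.606, 2, 2, 4.243, 4.243, 1, 1.
Zeros with |z| < R = 2.5: (0 + 2i), (0 - 2i), (0 + 1i), (0 - 1i).
Count = 4.
By the argument principle, (1/2πi) ∮_{|z|=R} p'(z)/p(z) dz equals exactly this count.

Number of zeros inside |z| < 2.5: 4.


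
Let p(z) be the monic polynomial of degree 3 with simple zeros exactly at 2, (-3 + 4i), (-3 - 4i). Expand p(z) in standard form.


The polynomial is p(z) = ∏_{α ∈ S} (z − α), where S = {2, (-3 + 4i), (-3 - 4i)}.
Expanding the product yields: p(z) = z^3 + 4·z^2 + 13·z -50.
Note conjugate pairs combine to real quadratics: (z − (-3+4i))(z − (-3−4i)) = z² + 6z + 25.
The resulting polynomial has degree 3 and real coefficients as required.

p(z) = z^3 + 4·z^2 + 13·z -50.


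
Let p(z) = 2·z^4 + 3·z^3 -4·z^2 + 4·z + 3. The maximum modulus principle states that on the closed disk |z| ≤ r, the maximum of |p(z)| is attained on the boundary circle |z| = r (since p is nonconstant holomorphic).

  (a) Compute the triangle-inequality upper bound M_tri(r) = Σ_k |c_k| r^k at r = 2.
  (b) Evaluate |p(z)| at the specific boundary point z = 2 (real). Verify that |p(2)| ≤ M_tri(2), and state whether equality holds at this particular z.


Coefficients: c_0 = 3, c_1 = 4, c_2 = -4, c_3 = 3, c_4 = 2. Radius r = 2.
Part (a). Triangle bound: M_tri(r) = Σ_k |c_k| r^k
  = |3|·2^0 + |4|·2^1 + |-4|·2^2 + |3|·2^3 + |2|·2^4
  = 3 + 8 + 16 + 24 + 32 = 83.
This bounds M(r) := max_{|z|=r} |p(z)| from above; equality holds iff all terms c_k z^k can be made to align in phase at a single z on |z|=r.
Part (b). At z = 2 (real, on the circle |z| = r):
  p(2) = (3)·2^0 + (4)·2^1 + (-4)·2^2 + (3)·2^3 + (2)·2^4 = 51.
  |p(2)| = 51.
Check: |p(2)| = 51 ≤ 83 = M_tri(2). ✓ Equality does not hold at z = 2 (the coefficients have mixed signs, so the terms do not all align in phase there).

M_tri(2) = 83; |p(2)| = 51; equality at z=2: no.


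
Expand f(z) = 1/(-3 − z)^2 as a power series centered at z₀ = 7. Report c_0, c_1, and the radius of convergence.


Let w = z − z₀, so z = z₀ + w.
Then -3 − z = -3 − (z₀ + w) = (-3 − z₀) − w = -10 − w.
f(z) = 1/(-10 − w)^2 = (1/(-10)^2) · (1 − w/(-10))^{−2}.
By the binomial series (1−u)^{−2} = Σ_{n≥0} C(n+1, 1) u^n for |u|<1, with u = w/(-10):
  c_n = C(n+1, 1) / (-10)^(n+2).
  c_0 = 1/(-10)^2 = 1/100.
  c_1 = 2/(-10)^3 = -1/500.
The series is valid for |w/d| < 1, i.e. |z − z₀| < |d|.
Radius of convergence: R = |-3 − z₀| = |-10| = 10 (distance from z₀ to the singularity z = -3).

c_0 = 1/100, c_1 = -1/500; R = 10.


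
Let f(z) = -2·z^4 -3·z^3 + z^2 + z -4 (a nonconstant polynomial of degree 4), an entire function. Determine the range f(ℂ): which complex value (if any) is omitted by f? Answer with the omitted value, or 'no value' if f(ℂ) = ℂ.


Little Picard bounds the complement of f(ℂ) to at most one point.
For every w ∈ ℂ, the equation p(z) − w = 0 is a nonconstant polynomial in z and hence has at least one root by the fundamental theorem of algebra. So p is surjective onto ℂ, omitting no value.

Omitted value: no value.


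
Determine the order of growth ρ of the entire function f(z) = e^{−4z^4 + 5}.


|e^{−4z^4 + 5}| = e^{Re(-4·z^4) + 5} ≤ e^{4|z|^4 + 5} = e^{4r^4 + 5} on |z| = r, so ρ ≤ 4. Choosing z on |z|=r so that -4·z^4 is real positive (always possible by picking arg z appropriately) gives |f(z)| = e^{4r^4 + 5}, matching the bound. The additive constant 5 does not affect log log M(r) ~ 4·log r. Hence ρ = 4.
Therefore ρ = 4.

Order ρ = 4.


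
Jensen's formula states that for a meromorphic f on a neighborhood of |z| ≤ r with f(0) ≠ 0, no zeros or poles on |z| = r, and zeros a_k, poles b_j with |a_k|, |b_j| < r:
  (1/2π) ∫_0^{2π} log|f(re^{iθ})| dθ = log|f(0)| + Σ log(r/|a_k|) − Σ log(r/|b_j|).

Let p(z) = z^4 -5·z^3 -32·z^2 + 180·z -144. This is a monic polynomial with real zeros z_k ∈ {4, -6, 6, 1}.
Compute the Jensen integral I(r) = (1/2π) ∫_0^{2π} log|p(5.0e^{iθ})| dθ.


Zeros: -6, 1, 4, 6; r = 5.0.
Inside |z| < r: 1, 4. Outside (|z| ≥ r): -6, 6.
p(0) = -144, so log|p(0)| = log(144) = 4.9698.
Apply Jensen: I(r) = log|p(0)| + Σ_k log(r/|z_k|), summed over zeros inside |z| < r.
  log(r/|z_k|) for z_k = 4: log(5.0/4) = 0.2231
  log(r/|z_k|) for z_k = 1: log(5.0/1) = 1.6094
  Outside zeros (-6, 6) contribute nothing to the Jensen sum.
Sum over inside zeros: 1.8326.
I(r) = log|p(0)| + (inside sum) = 4.9698 + 1.8326 = 6.8024.
Note: since some zeros are outside |z| ≤ r, the simplified n·log(r) form does NOT apply — only the inside zeros contribute.

I(r) ≈ 6.8024.


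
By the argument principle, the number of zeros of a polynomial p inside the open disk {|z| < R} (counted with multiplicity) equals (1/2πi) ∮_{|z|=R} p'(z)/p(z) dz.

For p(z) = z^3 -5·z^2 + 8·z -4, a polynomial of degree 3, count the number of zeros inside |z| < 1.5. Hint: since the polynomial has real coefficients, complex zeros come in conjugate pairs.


The zeros of p are: 2, 1, 2.
Their magnitudes are: 2, 1, 2.
Zeros with |z| < R = 1.5: 1.
Count = 1.
By the argument principle, (1/2πi) ∮_{|z|=R} p'(z)/p(z) dz equals exactly this count.

Number of zeros inside |z| < 1.5: 1.


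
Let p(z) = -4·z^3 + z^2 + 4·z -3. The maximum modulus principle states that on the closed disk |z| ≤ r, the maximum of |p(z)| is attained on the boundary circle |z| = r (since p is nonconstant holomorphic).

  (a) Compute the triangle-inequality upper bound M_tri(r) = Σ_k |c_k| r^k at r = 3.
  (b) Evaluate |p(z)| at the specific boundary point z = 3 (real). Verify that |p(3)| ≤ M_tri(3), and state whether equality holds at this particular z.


Coefficients: c_0 = -3, c_1 = 4, c_2 = 1, c_3 = -4. Radius r = 3.
Part (a). Triangle bound: M_tri(r) = Σ_k |c_k| r^k
  = |-3|·3^0 + |4|·3^1 + |1|·3^2 + |-4|·3^3
  = 3 + 12 + 9 + 108 = 132.
This bounds M(r) := max_{|z|=r} |p(z)| from above; equality holds iff all terms c_k z^k can be made to align in phase at a single z on |z|=r.
Part (b). At z = 3 (real, on the circle |z| = r):
  p(3) = (-3)·3^0 + (4)·3^1 + (1)·3^2 + (-4)·3^3 = -90.
  |p(3)| = 90.
Check: |p(3)| = 90 ≤ 132 = M_tri(3). ✓ Equality does not hold at z = 3 (the coefficients have mixed signs, so the terms do not all align in phase there).

M_tri(3) = 132; |p(3)| = 90; equality at z=3: no.


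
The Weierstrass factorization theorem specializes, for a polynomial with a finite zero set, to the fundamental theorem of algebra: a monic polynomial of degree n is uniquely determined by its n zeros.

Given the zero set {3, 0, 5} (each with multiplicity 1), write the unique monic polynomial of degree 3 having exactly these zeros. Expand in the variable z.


The polynomial is p(z) = ∏_{α ∈ S} (z − α), where S = {3, 0, 5}.
Expanding the product yields: p(z) = z^3 -8·z^2 + 15·z.
The resulting polynomial has degree 3 and real coefficients as required.

p(z) = z^3 -8·z^2 + 15·z.


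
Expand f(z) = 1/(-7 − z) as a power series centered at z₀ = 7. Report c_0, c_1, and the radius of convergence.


Let w = z − z₀, so z = z₀ + w.
Then -7 − z = -7 − (z₀ + w) = (-7 − z₀) − w = -14 − w.
f(z) = 1/(-14 − w) = (1/(-14)) · 1/(1 − w/(-14)) = Σ_{n≥0} w^n / (-14)^(n+1).
So c_n = 1/(-14)^(n+1):
  c_0 = 1/(-14)^1 = -1/14.
  c_1 = 1/(-14)^2 = 1/196.
The series is valid for |w/d| < 1, i.e. |z − z₀| < |d|.
Radius of convergence: R = |-7 − z₀| = |-14| = 14 (distance from z₀ to the singularity z = -7).

c_0 = -1/14, c_1 = 1/196; R = 14.


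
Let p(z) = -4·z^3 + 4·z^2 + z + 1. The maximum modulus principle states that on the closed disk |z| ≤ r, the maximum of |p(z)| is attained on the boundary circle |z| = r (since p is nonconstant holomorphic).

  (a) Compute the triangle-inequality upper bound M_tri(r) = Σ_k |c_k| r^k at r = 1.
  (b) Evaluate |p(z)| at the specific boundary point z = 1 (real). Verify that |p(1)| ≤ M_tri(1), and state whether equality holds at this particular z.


Coefficients: c_0 = 1, c_1 = 1, c_2 = 4, c_3 = -4. Radius r = 1.
Part (a). Triangle bound: M_tri(r) = Σ_k |c_k| r^k
  = |1|·1^0 + |1|·1^1 + |4|·1^2 + |-4|·1^3
  = 1 + 1 + 4 + 4 = 10.
This bounds M(r) := max_{|z|=r} |p(z)| from above; equality holds iff all terms c_k z^k can be made to align in phase at a single z on |z|=r.
Part (b). At z = 1 (real, on the circle |z| = r):
  p(1) = (1)·1^0 + (1)·1^1 + (4)·1^2 + (-4)·1^3 = 2.
  |p(1)| = 2.
Check: |p(1)| = 2 ≤ 10 = M_tri(1). ✓ Equality does not hold at z = 1 (the coefficients have mixed signs, so the terms do not all align in phase there).

M_tri(1) = 10; |p(1)| = 2; equality at z=1: no.
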